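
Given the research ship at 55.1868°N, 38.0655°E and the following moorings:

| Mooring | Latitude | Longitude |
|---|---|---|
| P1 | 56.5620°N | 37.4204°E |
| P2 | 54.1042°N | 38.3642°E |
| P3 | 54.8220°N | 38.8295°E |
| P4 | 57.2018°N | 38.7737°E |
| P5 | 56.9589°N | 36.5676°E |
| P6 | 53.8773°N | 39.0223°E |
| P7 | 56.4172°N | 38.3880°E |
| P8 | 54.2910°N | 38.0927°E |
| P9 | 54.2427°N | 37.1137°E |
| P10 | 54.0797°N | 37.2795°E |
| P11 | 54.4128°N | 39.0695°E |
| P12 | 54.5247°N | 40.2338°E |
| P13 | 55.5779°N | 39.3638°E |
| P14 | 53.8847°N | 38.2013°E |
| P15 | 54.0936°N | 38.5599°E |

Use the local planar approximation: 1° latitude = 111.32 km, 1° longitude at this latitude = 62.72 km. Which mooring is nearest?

Distances from 55.1868°N, 38.0655°E:
P1: 158.3439 km
P2: 121.9625 km
P3: 62.8114 km
P4: 228.6654 km
P5: 218.4990 km
P6: 157.6426 km
P7: 138.4536 km
P8: 99.7350 km
P9: 120.8683 km
P10: 132.7365 km
P11: 106.7200 km
P12: 154.6844 km
P13: 92.3376 km
P14: 145.1998 km
P15: 125.5835 km
Minimum: P3 at 62.8114 km.

P3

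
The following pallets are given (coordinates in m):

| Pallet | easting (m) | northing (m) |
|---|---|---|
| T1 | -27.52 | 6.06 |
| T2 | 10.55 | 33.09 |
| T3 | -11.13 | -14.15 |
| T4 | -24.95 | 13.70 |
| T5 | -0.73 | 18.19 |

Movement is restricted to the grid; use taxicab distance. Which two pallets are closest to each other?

T1 and T4

Pairwise distances:
T1–T2: 65.10 m
T1–T3: 36.60 m
T1–T4: 10.21 m
T1–T5: 38.92 m
T2–T3: 68.92 m
T2–T4: 54.89 m
T2–T5: 26.18 m
T3–T4: 41.67 m
T3–T5: 42.74 m
T4–T5: 28.71 m
Closest pair: T1–T4 at 10.21 m.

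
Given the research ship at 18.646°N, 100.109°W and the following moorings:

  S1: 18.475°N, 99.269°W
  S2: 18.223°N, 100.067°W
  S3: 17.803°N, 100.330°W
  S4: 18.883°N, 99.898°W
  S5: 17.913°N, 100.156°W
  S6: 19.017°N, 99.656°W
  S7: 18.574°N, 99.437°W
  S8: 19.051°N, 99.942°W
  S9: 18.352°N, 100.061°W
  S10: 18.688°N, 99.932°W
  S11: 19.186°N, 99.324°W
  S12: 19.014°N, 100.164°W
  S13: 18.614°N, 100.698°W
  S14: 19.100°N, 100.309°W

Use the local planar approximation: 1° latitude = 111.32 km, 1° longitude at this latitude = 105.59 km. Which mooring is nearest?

S10

Distances from 18.646°N, 100.109°W:
S1: 90.715 km
S2: 47.297 km
S3: 96.701 km
S4: 34.532 km
S5: 81.748 km
S6: 63.195 km
S7: 71.408 km
S8: 48.410 km
S9: 33.118 km
S10: 19.265 km
S11: 102.391 km
S12: 41.375 km
S13: 62.294 km
S14: 54.774 km
Minimum: S10 at 19.265 km.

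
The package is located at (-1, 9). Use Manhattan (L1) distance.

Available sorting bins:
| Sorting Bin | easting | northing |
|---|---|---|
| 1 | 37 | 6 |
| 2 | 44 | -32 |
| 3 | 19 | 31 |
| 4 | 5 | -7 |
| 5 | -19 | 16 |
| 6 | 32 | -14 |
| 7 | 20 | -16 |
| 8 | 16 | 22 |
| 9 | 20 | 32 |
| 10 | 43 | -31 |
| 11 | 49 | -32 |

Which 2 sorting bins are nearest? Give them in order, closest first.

4, 5

Distances from (-1, 9):
1: |38| + |-3| = 38 + 3 = 41
2: |45| + |-41| = 45 + 41 = 86
3: |20| + |22| = 20 + 22 = 42
4: |6| + |-16| = 6 + 16 = 22
5: |-18| + |7| = 18 + 7 = 25
6: |33| + |-23| = 33 + 23 = 56
7: |21| + |-25| = 21 + 25 = 46
8: |17| + |13| = 17 + 13 = 30
9: |21| + |23| = 21 + 23 = 44
10: |44| + |-40| = 44 + 40 = 84
11: |50| + |-41| = 50 + 41 = 91
Sorted: 4 (22) < 5 (25) < 8 (30) < 1 (41) < …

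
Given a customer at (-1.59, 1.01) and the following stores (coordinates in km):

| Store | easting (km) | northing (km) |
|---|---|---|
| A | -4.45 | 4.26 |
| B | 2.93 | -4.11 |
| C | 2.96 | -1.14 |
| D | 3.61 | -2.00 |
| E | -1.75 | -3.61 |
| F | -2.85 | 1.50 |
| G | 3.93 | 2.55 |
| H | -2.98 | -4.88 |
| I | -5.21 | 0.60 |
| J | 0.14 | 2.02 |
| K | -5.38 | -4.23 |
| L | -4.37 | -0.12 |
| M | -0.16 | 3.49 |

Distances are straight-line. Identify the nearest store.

Distances from (-1.59, 1.01):
A: 4.33 km
B: 6.83 km
C: 5.03 km
D: 6.01 km
E: 4.62 km
F: 1.35 km
G: 5.73 km
H: 6.05 km
I: 3.64 km
J: 2.00 km
K: 6.47 km
L: 3.00 km
M: 2.86 km
Minimum: F at 1.35 km.

F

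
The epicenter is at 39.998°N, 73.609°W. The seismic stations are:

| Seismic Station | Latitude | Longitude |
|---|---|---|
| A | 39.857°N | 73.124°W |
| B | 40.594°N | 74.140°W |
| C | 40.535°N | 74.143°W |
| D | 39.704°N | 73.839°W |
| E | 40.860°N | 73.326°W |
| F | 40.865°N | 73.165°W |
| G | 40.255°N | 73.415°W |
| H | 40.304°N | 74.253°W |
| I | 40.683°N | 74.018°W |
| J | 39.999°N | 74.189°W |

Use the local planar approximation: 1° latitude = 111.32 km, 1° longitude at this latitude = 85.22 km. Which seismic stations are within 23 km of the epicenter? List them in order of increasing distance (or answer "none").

none

Distances from 39.998°N, 73.609°W:
A: 44.212 km
B: 80.309 km
C: 75.129 km
D: 38.149 km
E: 98.942 km
F: 103.666 km
G: 33.043 km
H: 64.594 km
I: 83.843 km
J: 49.428 km
Threshold 23 km: none within range.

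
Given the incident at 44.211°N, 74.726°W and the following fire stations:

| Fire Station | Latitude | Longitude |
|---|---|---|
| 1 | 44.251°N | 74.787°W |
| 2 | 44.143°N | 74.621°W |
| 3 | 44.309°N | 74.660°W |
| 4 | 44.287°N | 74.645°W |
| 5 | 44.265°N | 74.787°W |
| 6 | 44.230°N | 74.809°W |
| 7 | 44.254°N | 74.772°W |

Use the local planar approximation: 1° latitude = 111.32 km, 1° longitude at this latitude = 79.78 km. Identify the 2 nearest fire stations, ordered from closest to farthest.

7, 1

Distances from 44.211°N, 74.726°W:
1: 6.596 km
2: 11.290 km
3: 12.114 km
4: 10.646 km
5: 7.734 km
6: 6.951 km
7: 6.032 km
Sorted: 7 (6.032 km) < 1 (6.596 km) < 6 (6.951 km) < 5 (7.734 km) < …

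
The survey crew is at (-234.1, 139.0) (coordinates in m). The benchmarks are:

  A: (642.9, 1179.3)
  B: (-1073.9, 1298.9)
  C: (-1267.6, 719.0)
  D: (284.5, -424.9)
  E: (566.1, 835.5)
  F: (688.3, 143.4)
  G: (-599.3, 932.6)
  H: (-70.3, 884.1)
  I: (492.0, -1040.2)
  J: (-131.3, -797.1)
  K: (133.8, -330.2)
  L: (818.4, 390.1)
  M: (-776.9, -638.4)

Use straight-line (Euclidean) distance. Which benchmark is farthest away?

B

Distances from (-234.1, 139.0):
A: √((877.0)² + (1040.3)²) = √(769129.000 + 1082224.090) = 1360.6 m
B: √((-839.8)² + (1159.9)²) = √(705264.040 + 1345368.010) = 1432.0 m
C: √((-1033.5)² + (580.0)²) = √(1068122.250 + 336400.000) = 1185.1 m
D: √((518.6)² + (-563.9)²) = √(268945.960 + 317983.210) = 766.1 m
E: √((800.2)² + (696.5)²) = √(640320.040 + 485112.250) = 1060.9 m
F: √((922.4)² + (4.4)²) = √(850821.760 + 19.360) = 922.4 m
G: √((-365.2)² + (793.6)²) = √(133371.040 + 629800.960) = 873.6 m
H: √((163.8)² + (745.1)²) = √(26830.440 + 555174.010) = 762.9 m
I: √((726.1)² + (-1179.2)²) = √(527221.210 + 1390512.640) = 1384.8 m
J: √((102.8)² + (-936.1)²) = √(10567.840 + 876283.210) = 941.7 m
K: √((367.9)² + (-469.2)²) = √(135350.410 + 220148.640) = 596.2 m
L: √((1052.5)² + (251.1)²) = √(1107756.250 + 63051.210) = 1082.0 m
M: √((-542.8)² + (-777.4)²) = √(294631.840 + 604350.760) = 948.1 m
Maximum: B at 1432.0 m.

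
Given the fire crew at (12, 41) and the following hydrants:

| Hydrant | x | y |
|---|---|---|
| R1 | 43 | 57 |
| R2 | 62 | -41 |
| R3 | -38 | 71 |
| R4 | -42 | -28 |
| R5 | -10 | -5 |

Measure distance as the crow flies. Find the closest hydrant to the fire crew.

Distances from (12, 41):
R1: √((31)² + (16)²) = √(961.000 + 256.000) = 34.9
R2: √((50)² + (-82)²) = √(2500.000 + 6724.000) = 96.0
R3: √((-50)² + (30)²) = √(2500.000 + 900.000) = 58.3
R4: √((-54)² + (-69)²) = √(2916.000 + 4761.000) = 87.6
R5: √((-22)² + (-46)²) = √(484.000 + 2116.000) = 51.0
Minimum: R1 at 34.9.

R1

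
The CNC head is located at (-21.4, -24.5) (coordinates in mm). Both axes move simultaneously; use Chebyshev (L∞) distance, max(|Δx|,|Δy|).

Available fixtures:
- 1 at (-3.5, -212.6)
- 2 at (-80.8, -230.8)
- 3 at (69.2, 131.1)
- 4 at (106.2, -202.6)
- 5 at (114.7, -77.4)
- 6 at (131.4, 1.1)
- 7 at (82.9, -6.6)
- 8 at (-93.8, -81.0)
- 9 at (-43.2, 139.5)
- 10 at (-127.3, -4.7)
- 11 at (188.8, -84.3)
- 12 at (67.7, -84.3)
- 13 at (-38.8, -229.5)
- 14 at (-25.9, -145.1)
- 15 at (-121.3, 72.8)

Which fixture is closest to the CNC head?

Distances from (-21.4, -24.5):
1: max(|17.9|, |-188.1|) = 188.1 mm
2: max(|-59.4|, |-206.3|) = 206.3 mm
3: max(|90.6|, |155.6|) = 155.6 mm
4: max(|127.6|, |-178.1|) = 178.1 mm
5: max(|136.1|, |-52.9|) = 136.1 mm
6: max(|152.8|, |25.6|) = 152.8 mm
7: max(|104.3|, |17.9|) = 104.3 mm
8: max(|-72.4|, |-56.5|) = 72.4 mm
9: max(|-21.8|, |164.0|) = 164.0 mm
10: max(|-105.9|, |19.8|) = 105.9 mm
11: max(|210.2|, |-59.8|) = 210.2 mm
12: max(|89.1|, |-59.8|) = 89.1 mm
13: max(|-17.4|, |-205.0|) = 205.0 mm
14: max(|-4.5|, |-120.6|) = 120.6 mm
15: max(|-99.9|, |97.3|) = 99.9 mm
Minimum: 8 at 72.4 mm.

8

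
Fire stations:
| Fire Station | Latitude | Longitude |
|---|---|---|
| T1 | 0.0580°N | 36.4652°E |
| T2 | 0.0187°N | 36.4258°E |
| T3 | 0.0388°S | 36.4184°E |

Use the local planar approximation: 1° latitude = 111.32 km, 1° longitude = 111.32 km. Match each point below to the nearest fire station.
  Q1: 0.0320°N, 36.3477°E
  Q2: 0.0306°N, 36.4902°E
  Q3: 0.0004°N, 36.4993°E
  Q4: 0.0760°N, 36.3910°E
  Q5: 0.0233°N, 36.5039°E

Q1→T2; Q2→T1; Q3→T1; Q4→T2; Q5→T1

Q1 at 0.0320°N, 36.3477°E:
  T1: √((0.0260·111.32)² + (0.1175·111.32)²) = √(8.377088 + 171.089016) = 13.3965 km
  T2: √((-0.0133·111.32)² + (0.0781·111.32)²) = √(2.192046 + 75.587236) = 8.8193 km
  T3: √((-0.0708·111.32)² + (0.0707·111.32)²) = √(62.117349 + 61.942000) = 11.1382 km
  → nearest: T2 (8.8193 km)
Q2 at 0.0306°N, 36.4902°E:
  T1: √((0.0274·111.32)² + (-0.0250·111.32)²) = √(9.303525 + 7.745089) = 4.1290 km
  T2: √((-0.0119·111.32)² + (-0.0644·111.32)²) = √(1.754851 + 51.394676) = 7.2904 km
  T3: √((-0.0694·111.32)² + (-0.0718·111.32)²) = √(59.685019 + 63.884468) = 11.1162 km
  → nearest: T1 (4.1290 km)
Q3 at 0.0004°N, 36.4993°E:
  T1: √((0.0576·111.32)² + (-0.0341·111.32)²) = √(41.114154 + 14.409707) = 7.4514 km
  T2: √((0.0183·111.32)² + (-0.0735·111.32)²) = √(4.150005 + 66.945451) = 8.4318 km
  T3: √((-0.0392·111.32)² + (-0.0809·111.32)²) = √(19.042262 + 81.104218) = 10.0073 km
  → nearest: T1 (7.4514 km)
Q4 at 0.0760°N, 36.3910°E:
  T1: √((-0.0180·111.32)² + (0.0742·111.32)²) = √(4.015054 + 68.226675) = 8.4995 km
  T2: √((-0.0573·111.32)² + (0.0348·111.32)²) = √(40.686997 + 15.007380) = 7.4629 km
  T3: √((-0.1148·111.32)² + (0.0274·111.32)²) = √(163.316540 + 9.303525) = 13.1385 km
  → nearest: T2 (7.4629 km)
Q5 at 0.0233°N, 36.5039°E:
  T1: √((0.0347·111.32)² + (-0.0387·111.32)²) = √(14.921255 + 18.559588) = 5.7863 km
  T2: √((-0.0046·111.32)² + (-0.0781·111.32)²) = √(0.262218 + 75.587236) = 8.7092 km
  T3: √((-0.0621·111.32)² + (-0.0855·111.32)²) = √(47.789182 + 90.589659) = 11.7635 km
  → nearest: T1 (5.7863 km)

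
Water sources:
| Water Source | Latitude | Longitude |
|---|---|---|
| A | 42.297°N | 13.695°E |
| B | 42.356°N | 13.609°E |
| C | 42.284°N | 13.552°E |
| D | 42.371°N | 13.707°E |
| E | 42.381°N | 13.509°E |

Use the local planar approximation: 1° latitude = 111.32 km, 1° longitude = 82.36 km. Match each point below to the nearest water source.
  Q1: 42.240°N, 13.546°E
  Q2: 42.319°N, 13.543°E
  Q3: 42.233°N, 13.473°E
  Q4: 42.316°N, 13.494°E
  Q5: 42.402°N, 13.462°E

Q1 at 42.240°N, 13.546°E:
  A: √((0.057·111.32)² + (0.149·82.36)²) = √(40.26207 + 150.59315) = 13.815 km
  B: √((0.116·111.32)² + (0.063·82.36)²) = √(166.74867 + 26.92240) = 13.917 km
  C: √((0.044·111.32)² + (0.006·82.36)²) = √(23.99119 + 0.24419) = 4.923 km
  D: √((0.131·111.32)² + (0.161·82.36)²) = √(212.66156 + 175.82654) = 19.710 km
  E: √((0.141·111.32)² + (-0.037·82.36)²) = √(246.36818 + 9.28616) = 15.989 km
  → nearest: C (4.923 km)
Q2 at 42.319°N, 13.543°E:
  A: √((-0.022·111.32)² + (0.152·82.36)²) = √(5.99780 + 156.71835) = 12.756 km
  B: √((0.037·111.32)² + (0.066·82.36)²) = √(16.96484 + 29.54749) = 6.820 km
  C: √((-0.035·111.32)² + (0.009·82.36)²) = √(15.18037 + 0.54944) = 3.966 km
  D: √((0.052·111.32)² + (0.164·82.36)²) = √(33.50835 + 182.44013) = 14.695 km
  E: √((0.062·111.32)² + (-0.034·82.36)²) = √(47.63540 + 7.84134) = 7.448 km
  → nearest: C (3.966 km)
Q3 at 42.233°N, 13.473°E:
  A: √((0.064·111.32)² + (0.222·82.36)²) = √(50.75822 + 334.30173) = 19.623 km
  B: √((0.123·111.32)² + (0.136·82.36)²) = √(187.48072 + 125.46150) = 17.690 km
  C: √((0.051·111.32)² + (0.079·82.36)²) = √(32.23196 + 42.33376) = 8.635 km
  D: √((0.138·111.32)² + (0.234·82.36)²) = √(235.99596 + 371.41923) = 24.646 km
  E: √((0.148·111.32)² + (0.036·82.36)²) = √(271.43749 + 8.79099) = 16.740 km
  → nearest: C (8.635 km)
Q4 at 42.316°N, 13.494°E:
  A: √((-0.019·111.32)² + (0.201·82.36)²) = √(4.47356 + 274.04684) = 16.689 km
  B: √((0.040·111.32)² + (0.115·82.36)²) = √(19.82743 + 89.70742) = 10.466 km
  C: √((-0.032·111.32)² + (0.058·82.36)²) = √(12.68955 + 22.81858) = 5.959 km
  D: √((0.055·111.32)² + (0.213·82.36)²) = √(37.48623 + 307.74562) = 18.580 km
  E: √((0.065·111.32)² + (0.015·82.36)²) = √(52.35680 + 1.52621) = 7.341 km
  → nearest: C (5.959 km)
Q5 at 42.402°N, 13.462°E:
  A: √((-0.105·111.32)² + (0.233·82.36)²) = √(136.62337 + 368.25149) = 22.469 km
  B: √((-0.046·111.32)² + (0.147·82.36)²) = √(26.22177 + 146.57751) = 13.145 km
  C: √((-0.118·111.32)² + (0.090·82.36)²) = √(172.54819 + 54.94367) = 15.083 km
  D: √((-0.031·111.32)² + (0.245·82.36)²) = √(11.90885 + 407.15976) = 20.471 km
  E: √((-0.021·111.32)² + (0.047·82.36)²) = √(5.46493 + 14.98402) = 4.522 km
  → nearest: E (4.522 km)

Q1→C; Q2→C; Q3→C; Q4→C; Q5→E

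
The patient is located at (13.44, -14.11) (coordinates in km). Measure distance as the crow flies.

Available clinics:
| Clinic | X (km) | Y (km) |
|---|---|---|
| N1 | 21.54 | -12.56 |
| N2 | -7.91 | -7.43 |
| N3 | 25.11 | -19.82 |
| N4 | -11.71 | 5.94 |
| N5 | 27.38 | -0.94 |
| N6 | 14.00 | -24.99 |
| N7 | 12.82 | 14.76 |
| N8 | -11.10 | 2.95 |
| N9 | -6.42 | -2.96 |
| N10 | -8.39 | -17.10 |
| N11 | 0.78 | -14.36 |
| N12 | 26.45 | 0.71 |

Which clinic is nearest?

Distances from (13.44, -14.11):
N1: 8.25 km
N2: 22.37 km
N3: 12.99 km
N4: 32.16 km
N5: 19.18 km
N6: 10.89 km
N7: 28.88 km
N8: 29.89 km
N9: 22.78 km
N10: 22.03 km
N11: 12.66 km
N12: 19.72 km
Minimum: N1 at 8.25 km.

N1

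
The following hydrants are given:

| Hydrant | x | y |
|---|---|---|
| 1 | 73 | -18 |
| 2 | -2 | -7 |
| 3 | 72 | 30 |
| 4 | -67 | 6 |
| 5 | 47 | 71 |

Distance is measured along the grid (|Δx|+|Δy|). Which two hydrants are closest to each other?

1 and 3

Pairwise distances:
1–2: |-75| + |11| = 75 + 11 = 86
1–3: |-1| + |48| = 1 + 48 = 49
1–4: |-140| + |24| = 140 + 24 = 164
1–5: |-26| + |89| = 26 + 89 = 115
2–3: |74| + |37| = 74 + 37 = 111
2–4: |-65| + |13| = 65 + 13 = 78
2–5: |49| + |78| = 49 + 78 = 127
3–4: |-139| + |-24| = 139 + 24 = 163
3–5: |-25| + |41| = 25 + 41 = 66
4–5: |114| + |65| = 114 + 65 = 179
Closest pair: 1–3 at 49.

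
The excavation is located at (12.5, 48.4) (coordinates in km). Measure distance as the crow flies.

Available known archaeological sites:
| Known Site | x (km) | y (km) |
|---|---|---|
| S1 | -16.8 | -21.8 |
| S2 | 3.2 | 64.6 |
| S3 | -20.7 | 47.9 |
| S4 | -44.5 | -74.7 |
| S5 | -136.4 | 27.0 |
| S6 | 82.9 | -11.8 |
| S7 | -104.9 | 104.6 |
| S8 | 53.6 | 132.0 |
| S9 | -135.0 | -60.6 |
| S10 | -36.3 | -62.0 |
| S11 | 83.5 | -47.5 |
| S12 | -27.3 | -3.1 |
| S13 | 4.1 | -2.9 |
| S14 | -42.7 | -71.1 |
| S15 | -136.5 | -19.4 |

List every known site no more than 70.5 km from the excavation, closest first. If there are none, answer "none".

Distances from (12.5, 48.4):
S1: √((-29.3)² + (-70.2)²) = √(858.490 + 4928.040) = 76.1 km
S2: √((-9.3)² + (16.2)²) = √(86.490 + 262.440) = 18.7 km
S3: √((-33.2)² + (-0.5)²) = √(1102.240 + 0.250) = 33.2 km
S4: √((-57.0)² + (-123.1)²) = √(3249.000 + 15153.610) = 135.7 km
S5: √((-148.9)² + (-21.4)²) = √(22171.210 + 457.960) = 150.4 km
S6: √((70.4)² + (-60.2)²) = √(4956.160 + 3624.040) = 92.6 km
S7: √((-117.4)² + (56.2)²) = √(13782.760 + 3158.440) = 130.2 km
S8: √((41.1)² + (83.6)²) = √(1689.210 + 6988.960) = 93.2 km
S9: √((-147.5)² + (-109.0)²) = √(21756.250 + 11881.000) = 183.4 km
S10: √((-48.8)² + (-110.4)²) = √(2381.440 + 12188.160) = 120.7 km
S11: √((71.0)² + (-95.9)²) = √(5041.000 + 9196.810) = 119.3 km
S12: √((-39.8)² + (-51.5)²) = √(1584.040 + 2652.250) = 65.1 km
S13: √((-8.4)² + (-51.3)²) = √(70.560 + 2631.690) = 52.0 km
S14: √((-55.2)² + (-119.5)²) = √(3047.040 + 14280.250) = 131.6 km
S15: √((-149.0)² + (-67.8)²) = √(22201.000 + 4596.840) = 163.7 km
Threshold 70.5 km: S2 (18.7 km), S3 (33.2 km), S13 (52.0 km), S12 (65.1 km) are within range.

S2, S3, S13, S12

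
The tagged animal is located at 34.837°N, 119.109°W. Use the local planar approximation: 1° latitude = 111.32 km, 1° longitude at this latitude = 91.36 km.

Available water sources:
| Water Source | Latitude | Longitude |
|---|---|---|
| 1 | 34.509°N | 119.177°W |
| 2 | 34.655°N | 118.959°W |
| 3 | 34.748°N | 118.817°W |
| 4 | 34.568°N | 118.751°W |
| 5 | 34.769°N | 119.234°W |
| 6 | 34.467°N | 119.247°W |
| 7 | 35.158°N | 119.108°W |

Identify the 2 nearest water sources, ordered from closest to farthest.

Distances from 34.837°N, 119.109°W:
1: 37.038 km
2: 24.460 km
3: 28.457 km
4: 44.345 km
5: 13.701 km
6: 43.075 km
7: 35.734 km
Sorted: 5 (13.701 km) < 2 (24.460 km) < 3 (28.457 km) < 7 (35.734 km) < …

5, 2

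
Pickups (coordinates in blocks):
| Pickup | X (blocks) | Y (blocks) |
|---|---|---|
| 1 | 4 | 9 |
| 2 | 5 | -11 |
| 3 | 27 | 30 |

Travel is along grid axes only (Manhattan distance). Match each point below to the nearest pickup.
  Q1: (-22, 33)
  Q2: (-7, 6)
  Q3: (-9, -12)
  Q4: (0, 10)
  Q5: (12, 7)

Q1→1; Q2→1; Q3→2; Q4→1; Q5→1

Q1 at (-22, 33):
  1: |26| + |-24| = 26 + 24 = 50 blocks
  2: |27| + |-44| = 27 + 44 = 71 blocks
  3: |49| + |-3| = 49 + 3 = 52 blocks
  → nearest: 1 (50 blocks)
Q2 at (-7, 6):
  1: |11| + |3| = 11 + 3 = 14 blocks
  2: |12| + |-17| = 12 + 17 = 29 blocks
  3: |34| + |24| = 34 + 24 = 58 blocks
  → nearest: 1 (14 blocks)
Q3 at (-9, -12):
  1: |13| + |21| = 13 + 21 = 34 blocks
  2: |14| + |1| = 14 + 1 = 15 blocks
  3: |36| + |42| = 36 + 42 = 78 blocks
  → nearest: 2 (15 blocks)
Q4 at (0, 10):
  1: |4| + |-1| = 4 + 1 = 5 blocks
  2: |5| + |-21| = 5 + 21 = 26 blocks
  3: |27| + |20| = 27 + 20 = 47 blocks
  → nearest: 1 (5 blocks)
Q5 at (12, 7):
  1: |-8| + |2| = 8 + 2 = 10 blocks
  2: |-7| + |-18| = 7 + 18 = 25 blocks
  3: |15| + |23| = 15 + 23 = 38 blocks
  → nearest: 1 (10 blocks)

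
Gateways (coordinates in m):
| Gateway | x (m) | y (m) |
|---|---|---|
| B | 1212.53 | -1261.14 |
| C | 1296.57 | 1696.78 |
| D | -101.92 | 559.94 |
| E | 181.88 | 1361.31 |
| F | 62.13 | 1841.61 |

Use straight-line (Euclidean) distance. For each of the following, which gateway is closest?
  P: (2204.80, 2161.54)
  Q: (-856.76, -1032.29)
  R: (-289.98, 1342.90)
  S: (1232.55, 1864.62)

P at (2204.80, 2161.54):
  B: √((-992.27)² + (-3422.68)²) = √(984599.7529 + 11714738.3824) = 3563.61 m
  C: √((-908.23)² + (-464.76)²) = √(824881.7329 + 216001.8576) = 1020.24 m
  D: √((-2306.72)² + (-1601.60)²) = √(5320957.1584 + 2565122.5600) = 2808.22 m
  E: √((-2022.92)² + (-800.23)²) = √(4092205.3264 + 640368.0529) = 2175.45 m
  F: √((-2142.67)² + (-319.93)²) = √(4591034.7289 + 102355.2049) = 2166.42 m
  → nearest: C (1020.24 m)
Q at (-856.76, -1032.29):
  B: √((2069.29)² + (-228.85)²) = √(4281961.1041 + 52372.3225) = 2081.91 m
  C: √((2153.33)² + (2729.07)²) = √(4636830.0889 + 7447823.0649) = 3476.30 m
  D: √((754.84)² + (1592.23)²) = √(569783.4256 + 2535196.3729) = 1762.10 m
  E: √((1038.64)² + (2393.60)²) = √(1078773.0496 + 5729320.9600) = 2609.23 m
  F: √((918.89)² + (2873.90)²) = √(844358.8321 + 8259301.2100) = 3017.23 m
  → nearest: D (1762.10 m)
R at (-289.98, 1342.90):
  B: √((1502.51)² + (-2604.04)²) = √(2257536.3001 + 6781024.3216) = 3006.42 m
  C: √((1586.55)² + (353.88)²) = √(2517140.9025 + 125231.0544) = 1625.54 m
  D: √((188.06)² + (-782.96)²) = √(35366.5636 + 613026.3616) = 805.23 m
  E: √((471.86)² + (18.41)²) = √(222651.8596 + 338.9281) = 472.22 m
  F: √((352.11)² + (498.71)²) = √(123981.4521 + 248711.6641) = 610.49 m
  → nearest: E (472.22 m)
S at (1232.55, 1864.62):
  B: √((-20.02)² + (-3125.76)²) = √(400.8004 + 9770375.5776) = 3125.82 m
  C: √((64.02)² + (-167.84)²) = √(4098.5604 + 28170.2656) = 179.64 m
  D: √((-1334.47)² + (-1304.68)²) = √(1780810.1809 + 1702189.9024) = 1866.28 m
  E: √((-1050.67)² + (-503.31)²) = √(1103907.4489 + 253320.9561) = 1165.00 m
  F: √((-1170.42)² + (-23.01)²) = √(1369882.9764 + 529.4601) = 1170.65 m
  → nearest: C (179.64 m)

P→C; Q→D; R→E; S→C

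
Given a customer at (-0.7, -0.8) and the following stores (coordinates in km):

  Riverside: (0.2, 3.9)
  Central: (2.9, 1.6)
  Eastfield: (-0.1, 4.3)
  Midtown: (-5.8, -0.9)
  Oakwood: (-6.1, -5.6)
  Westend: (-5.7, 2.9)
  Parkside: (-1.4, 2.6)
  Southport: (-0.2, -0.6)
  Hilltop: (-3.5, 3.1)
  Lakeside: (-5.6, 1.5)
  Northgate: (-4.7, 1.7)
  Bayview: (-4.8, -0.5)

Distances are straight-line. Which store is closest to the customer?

Southport

Distances from (-0.7, -0.8):
Riverside: √((0.9)² + (4.7)²) = √(0.8100 + 22.0900) = 4.79 km
Central: √((3.6)² + (2.4)²) = √(12.9600 + 5.7600) = 4.33 km
Eastfield: √((0.6)² + (5.1)²) = √(0.3600 + 26.0100) = 5.14 km
Midtown: √((-5.1)² + (-0.1)²) = √(26.0100 + 0.0100) = 5.10 km
Oakwood: √((-5.4)² + (-4.8)²) = √(29.1600 + 23.0400) = 7.22 km
Westend: √((-5.0)² + (3.7)²) = √(25.0000 + 13.6900) = 6.22 km
Parkside: √((-0.7)² + (3.4)²) = √(0.4900 + 11.5600) = 3.47 km
Southport: √((0.5)² + (0.2)²) = √(0.2500 + 0.0400) = 0.54 km
Hilltop: √((-2.8)² + (3.9)²) = √(7.8400 + 15.2100) = 4.80 km
Lakeside: √((-4.9)² + (2.3)²) = √(24.0100 + 5.2900) = 5.41 km
Northgate: √((-4.0)² + (2.5)²) = √(16.0000 + 6.2500) = 4.72 km
Bayview: √((-4.1)² + (0.3)²) = √(16.8100 + 0.0900) = 4.11 km
Minimum: Southport at 0.54 km.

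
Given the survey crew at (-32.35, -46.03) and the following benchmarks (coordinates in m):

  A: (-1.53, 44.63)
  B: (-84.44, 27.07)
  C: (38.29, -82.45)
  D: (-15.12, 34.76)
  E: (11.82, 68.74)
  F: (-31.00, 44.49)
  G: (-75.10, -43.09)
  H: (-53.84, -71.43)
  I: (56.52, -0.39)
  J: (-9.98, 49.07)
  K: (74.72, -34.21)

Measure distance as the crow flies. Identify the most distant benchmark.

Distances from (-32.35, -46.03):
A: 95.76 m
B: 89.76 m
C: 79.48 m
D: 82.61 m
E: 122.98 m
F: 90.53 m
G: 42.85 m
H: 33.27 m
I: 99.90 m
J: 97.70 m
K: 107.72 m
Maximum: E at 122.98 m.

E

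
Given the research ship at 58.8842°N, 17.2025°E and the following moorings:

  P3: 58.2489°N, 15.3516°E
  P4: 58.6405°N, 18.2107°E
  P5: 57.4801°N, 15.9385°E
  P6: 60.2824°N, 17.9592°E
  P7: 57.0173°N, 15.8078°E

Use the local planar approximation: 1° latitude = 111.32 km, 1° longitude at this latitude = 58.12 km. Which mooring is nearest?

P4

Distances from 58.8842°N, 17.2025°E:
P3: √((-0.6353·111.32)² + (-1.8509·58.12)²) = √(5001.544141 + 11572.231742) = 128.7392 km
P4: √((-0.2437·111.32)² + (1.0082·58.12)²) = √(735.965496 + 3433.559656) = 64.5719 km
P5: √((-1.4041·111.32)² + (-1.2640·58.12)²) = √(24431.069211 + 5396.912279) = 172.7078 km
P6: √((1.3982·111.32)² + (0.7567·58.12)²) = √(24226.182857 + 1934.187976) = 161.7417 km
P7: √((-1.8669·111.32)² + (-1.3947·58.12)²) = √(43190.527348 + 6570.717764) = 223.0723 km
Minimum: P4 at 64.5719 km.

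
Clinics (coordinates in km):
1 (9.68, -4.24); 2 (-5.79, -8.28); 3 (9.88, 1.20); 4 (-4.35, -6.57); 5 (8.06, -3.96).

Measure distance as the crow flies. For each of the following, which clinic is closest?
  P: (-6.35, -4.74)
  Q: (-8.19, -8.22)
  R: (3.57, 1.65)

P at (-6.35, -4.74):
  1: 16.04 km
  2: 3.58 km
  3: 17.28 km
  4: 2.71 km
  5: 14.43 km
  → nearest: 4 (2.71 km)
Q at (-8.19, -8.22):
  1: 18.31 km
  2: 2.40 km
  3: 20.38 km
  4: 4.18 km
  5: 16.80 km
  → nearest: 2 (2.40 km)
R at (3.57, 1.65):
  1: 8.49 km
  2: 13.65 km
  3: 6.33 km
  4: 11.41 km
  5: 7.19 km
  → nearest: 3 (6.33 km)

P→4; Q→2; R→3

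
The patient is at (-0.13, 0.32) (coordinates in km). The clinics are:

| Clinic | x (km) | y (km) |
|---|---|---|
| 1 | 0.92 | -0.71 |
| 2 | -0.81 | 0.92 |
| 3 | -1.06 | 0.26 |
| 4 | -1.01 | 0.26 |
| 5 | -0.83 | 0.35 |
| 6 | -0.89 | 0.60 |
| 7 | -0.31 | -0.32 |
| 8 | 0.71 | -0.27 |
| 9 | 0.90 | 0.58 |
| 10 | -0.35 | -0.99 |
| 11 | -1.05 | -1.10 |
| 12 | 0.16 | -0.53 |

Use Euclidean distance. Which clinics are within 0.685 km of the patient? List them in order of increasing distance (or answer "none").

7

Distances from (-0.13, 0.32):
1: √((1.05)² + (-1.03)²) = √(1.1025 + 1.0609) = 1.47 km
2: √((-0.68)² + (0.60)²) = √(0.4624 + 0.3600) = 0.91 km
3: √((-0.93)² + (-0.06)²) = √(0.8649 + 0.0036) = 0.93 km
4: √((-0.88)² + (-0.06)²) = √(0.7744 + 0.0036) = 0.88 km
5: √((-0.70)² + (0.03)²) = √(0.4900 + 0.0009) = 0.70 km
6: √((-0.76)² + (0.28)²) = √(0.5776 + 0.0784) = 0.81 km
7: √((-0.18)² + (-0.64)²) = √(0.0324 + 0.4096) = 0.66 km
8: √((0.84)² + (-0.59)²) = √(0.7056 + 0.3481) = 1.03 km
9: √((1.03)² + (0.26)²) = √(1.0609 + 0.0676) = 1.06 km
10: √((-0.22)² + (-1.31)²) = √(0.0484 + 1.7161) = 1.33 km
11: √((-0.92)² + (-1.42)²) = √(0.8464 + 2.0164) = 1.69 km
12: √((0.29)² + (-0.85)²) = √(0.0841 + 0.7225) = 0.90 km
Threshold 0.685 km: 7 (0.66 km) is within range.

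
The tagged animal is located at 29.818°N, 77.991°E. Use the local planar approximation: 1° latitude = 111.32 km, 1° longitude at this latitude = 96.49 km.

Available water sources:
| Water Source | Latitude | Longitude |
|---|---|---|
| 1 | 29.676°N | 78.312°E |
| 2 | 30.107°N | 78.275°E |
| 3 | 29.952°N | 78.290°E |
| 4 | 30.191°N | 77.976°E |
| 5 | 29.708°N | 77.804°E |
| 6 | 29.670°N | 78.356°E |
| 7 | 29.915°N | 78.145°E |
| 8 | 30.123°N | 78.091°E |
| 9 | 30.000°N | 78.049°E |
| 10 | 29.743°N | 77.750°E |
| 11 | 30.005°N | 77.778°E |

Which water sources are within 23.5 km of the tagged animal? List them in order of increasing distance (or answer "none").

Distances from 29.818°N, 77.991°E:
1: √((-0.142·111.32)² + (0.321·96.49)²) = √(249.87516 + 959.34469) = 34.774 km
2: √((0.289·111.32)² + (0.284·96.49)²) = √(1035.00413 + 750.93318) = 42.260 km
3: √((0.134·111.32)² + (0.299·96.49)²) = √(222.51331 + 832.35193) = 32.479 km
4: √((0.373·111.32)² + (-0.015·96.49)²) = √(1724.10638 + 2.09482) = 41.548 km
5: √((-0.110·111.32)² + (-0.187·96.49)²) = √(149.94492 + 325.57258) = 21.806 km
6: √((-0.148·111.32)² + (0.365·96.49)²) = √(271.43749 + 1240.36740) = 38.882 km
7: √((0.097·111.32)² + (0.154·96.49)²) = √(116.59767 + 220.80355) = 18.368 km
8: √((0.305·111.32)² + (0.100·96.49)²) = √(1152.77905 + 93.10320) = 35.297 km
9: √((0.182·111.32)² + (0.058·96.49)²) = √(410.47732 + 31.31992) = 21.019 km
10: √((-0.075·111.32)² + (-0.241·96.49)²) = √(69.70580 + 540.75270) = 24.707 km
11: √((0.187·111.32)² + (-0.213·96.49)²) = √(433.34083 + 422.39991) = 29.253 km
Threshold 23.5 km: 7 (18.368 km), 9 (21.019 km), 5 (21.806 km) are within range.

7, 9, 5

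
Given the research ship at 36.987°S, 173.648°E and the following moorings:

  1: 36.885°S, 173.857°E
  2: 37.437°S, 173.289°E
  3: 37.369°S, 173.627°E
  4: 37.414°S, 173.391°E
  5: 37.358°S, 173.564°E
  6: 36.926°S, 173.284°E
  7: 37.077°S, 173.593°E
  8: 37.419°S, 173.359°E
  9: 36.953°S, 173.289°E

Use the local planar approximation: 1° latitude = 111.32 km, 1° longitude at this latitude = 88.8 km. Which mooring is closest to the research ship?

7

Distances from 36.987°S, 173.648°E:
1: √((0.102·111.32)² + (0.209·88.8)²) = √(128.92785 + 344.44390) = 21.757 km
2: √((-0.450·111.32)² + (-0.359·88.8)²) = √(2509.40884 + 1016.28339) = 59.378 km
3: √((-0.382·111.32)² + (-0.021·88.8)²) = √(1808.31099 + 3.47748) = 42.565 km
4: √((-0.427·111.32)² + (-0.257·88.8)²) = √(2259.44693 + 520.82543) = 52.728 km
5: √((-0.371·111.32)² + (-0.084·88.8)²) = √(1705.66687 + 55.63966) = 41.968 km
6: √((0.061·111.32)² + (-0.364·88.8)²) = √(46.11116 + 1044.78926) = 33.029 km
7: √((-0.090·111.32)² + (-0.055·88.8)²) = √(100.37635 + 23.85346) = 11.146 km
8: √((-0.432·111.32)² + (-0.289·88.8)²) = √(2312.67118 + 658.59983) = 54.509 km
9: √((0.034·111.32)² + (-0.359·88.8)²) = √(14.32532 + 1016.28339) = 32.103 km
Minimum: 7 at 11.146 km.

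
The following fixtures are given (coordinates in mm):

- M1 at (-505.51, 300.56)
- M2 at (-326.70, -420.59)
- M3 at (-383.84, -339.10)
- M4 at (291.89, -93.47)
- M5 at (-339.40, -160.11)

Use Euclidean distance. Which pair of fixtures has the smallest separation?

Pairwise distances:
M1–M2: 742.99 mm
M1–M3: 651.13 mm
M1–M4: 889.44 mm
M1–M5: 489.70 mm
M2–M3: 99.53 mm
M2–M4: 699.76 mm
M2–M5: 260.79 mm
M3–M4: 718.99 mm
M3–M5: 184.42 mm
M4–M5: 634.80 mm
Closest pair: M2–M3 at 99.53 mm.

M2 and M3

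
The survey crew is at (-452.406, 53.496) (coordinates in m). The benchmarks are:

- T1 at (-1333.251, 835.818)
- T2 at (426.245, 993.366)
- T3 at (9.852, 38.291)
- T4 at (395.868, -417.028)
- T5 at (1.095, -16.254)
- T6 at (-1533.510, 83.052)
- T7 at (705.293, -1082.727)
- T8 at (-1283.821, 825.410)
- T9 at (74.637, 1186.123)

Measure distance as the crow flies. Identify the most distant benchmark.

T7

Distances from (-452.406, 53.496):
T1: √((-880.845)² + (782.322)²) = √(775887.91403 + 612027.71168) = 1178.098 m
T2: √((878.651)² + (939.870)²) = √(772027.57980 + 883355.61690) = 1286.617 m
T3: √((462.258)² + (-15.205)²) = √(213682.45856 + 231.19203) = 462.508 m
T4: √((848.274)² + (-470.524)²) = √(719568.77908 + 221392.83458) = 970.032 m
T5: √((453.501)² + (-69.750)²) = √(205663.15700 + 4865.06250) = 458.834 m
T6: √((-1081.104)² + (29.556)²) = √(1168785.85882 + 873.55714) = 1081.508 m
T7: √((1157.699)² + (-1136.223)²) = √(1340266.97460 + 1291002.70573) = 1622.119 m
T8: √((-831.415)² + (771.914)²) = √(691250.90222 + 595851.22340) = 1134.505 m
T9: √((527.043)² + (1132.627)²) = √(277774.32385 + 1282843.92113) = 1249.247 m
Maximum: T7 at 1622.119 m.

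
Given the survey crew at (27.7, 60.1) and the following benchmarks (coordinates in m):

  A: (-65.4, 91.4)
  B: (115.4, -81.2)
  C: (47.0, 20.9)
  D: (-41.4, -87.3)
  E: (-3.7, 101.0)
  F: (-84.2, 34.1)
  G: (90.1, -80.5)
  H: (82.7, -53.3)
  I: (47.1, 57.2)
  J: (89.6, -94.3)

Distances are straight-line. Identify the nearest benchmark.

Distances from (27.7, 60.1):
A: 98.22 m
B: 166.30 m
C: 43.69 m
D: 162.79 m
E: 51.56 m
F: 114.88 m
G: 153.82 m
H: 126.03 m
I: 19.62 m
J: 166.35 m
Minimum: I at 19.62 m.

I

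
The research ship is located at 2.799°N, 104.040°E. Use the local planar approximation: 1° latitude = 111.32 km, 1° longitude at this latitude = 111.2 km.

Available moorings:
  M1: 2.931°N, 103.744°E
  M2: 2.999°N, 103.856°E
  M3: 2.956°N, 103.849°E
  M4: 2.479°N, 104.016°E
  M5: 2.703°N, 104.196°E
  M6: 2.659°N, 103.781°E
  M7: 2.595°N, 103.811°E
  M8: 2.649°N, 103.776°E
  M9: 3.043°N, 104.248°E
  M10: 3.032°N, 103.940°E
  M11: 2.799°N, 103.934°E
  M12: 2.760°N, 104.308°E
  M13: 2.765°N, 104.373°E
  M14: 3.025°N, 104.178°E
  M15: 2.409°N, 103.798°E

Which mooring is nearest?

M11

Distances from 2.799°N, 104.040°E:
M1: √((0.132·111.32)² + (-0.296·111.2)²) = √(215.92069 + 1083.41039) = 36.046 km
M2: √((0.200·111.32)² + (-0.184·111.2)²) = √(495.68570 + 418.64434) = 30.238 km
M3: √((0.157·111.32)² + (-0.191·111.2)²) = √(305.45392 + 451.10362) = 27.506 km
M4: √((-0.320·111.32)² + (-0.024·111.2)²) = √(1268.95538 + 7.12249) = 35.722 km
M5: √((-0.096·111.32)² + (0.156·111.2)²) = √(114.20598 + 300.92535) = 20.375 km
M6: √((-0.140·111.32)² + (-0.259·111.2)²) = √(242.88599 + 829.48608) = 32.747 km
M7: √((-0.204·111.32)² + (-0.229·111.2)²) = √(515.71140 + 648.45604) = 34.120 km
M8: √((-0.150·111.32)² + (-0.264·111.2)²) = √(278.82320 + 861.82171) = 33.773 km
M9: √((0.244·111.32)² + (0.208·111.2)²) = √(737.77859 + 534.97840) = 35.676 km
M10: √((0.233·111.32)² + (-0.100·111.2)²) = √(672.75702 + 123.65440) = 28.221 km
M11: √((0.000·111.32)² + (-0.106·111.2)²) = √(0.00000 + 138.93808) = 11.787 km
M12: √((-0.039·111.32)² + (0.268·111.2)²) = √(18.84845 + 888.13536) = 30.116 km
M13: √((-0.034·111.32)² + (0.333·111.2)²) = √(14.32532 + 1371.19128) = 37.223 km
M14: √((0.226·111.32)² + (0.138·111.2)²) = √(632.94107 + 235.48744) = 29.469 km
M15: √((-0.390·111.32)² + (-0.242·111.2)²) = √(1884.84486 + 724.16963) = 51.079 km
Minimum: M11 at 11.787 km.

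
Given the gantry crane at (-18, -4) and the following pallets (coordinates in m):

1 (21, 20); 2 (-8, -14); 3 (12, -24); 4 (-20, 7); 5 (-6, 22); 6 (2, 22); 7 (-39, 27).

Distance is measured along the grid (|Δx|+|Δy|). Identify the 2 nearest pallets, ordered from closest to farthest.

4, 2

Distances from (-18, -4):
1: |39| + |24| = 39 + 24 = 63 m
2: |10| + |-10| = 10 + 10 = 20 m
3: |30| + |-20| = 30 + 20 = 50 m
4: |-2| + |11| = 2 + 11 = 13 m
5: |12| + |26| = 12 + 26 = 38 m
6: |20| + |26| = 20 + 26 = 46 m
7: |-21| + |31| = 21 + 31 = 52 m
Sorted: 4 (13 m) < 2 (20 m) < 5 (38 m) < 6 (46 m) < …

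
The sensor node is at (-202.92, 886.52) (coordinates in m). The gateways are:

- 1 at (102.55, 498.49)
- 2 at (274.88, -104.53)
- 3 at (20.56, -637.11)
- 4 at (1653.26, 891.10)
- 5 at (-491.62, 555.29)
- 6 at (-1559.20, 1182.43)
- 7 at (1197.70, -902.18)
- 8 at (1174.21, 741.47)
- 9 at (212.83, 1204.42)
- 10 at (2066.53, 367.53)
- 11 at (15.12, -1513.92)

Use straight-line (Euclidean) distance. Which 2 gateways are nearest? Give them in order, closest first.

Distances from (-202.92, 886.52):
1: √((305.47)² + (-388.03)²) = √(93311.9209 + 150567.2809) = 493.84 m
2: √((477.80)² + (-991.05)²) = √(228292.8400 + 982180.1025) = 1100.21 m
3: √((223.48)² + (-1523.63)²) = √(49943.3104 + 2321448.3769) = 1539.93 m
4: √((1856.18)² + (4.58)²) = √(3445404.1924 + 20.9764) = 1856.19 m
5: √((-288.70)² + (-331.23)²) = √(83347.6900 + 109713.3129) = 439.39 m
6: √((-1356.28)² + (295.91)²) = √(1839495.4384 + 87562.7281) = 1388.19 m
7: √((1400.62)² + (-1788.70)²) = √(1961736.3844 + 3199447.6900) = 2271.82 m
8: √((1377.13)² + (-145.05)²) = √(1896487.0369 + 21039.5025) = 1384.75 m
9: √((415.75)² + (317.90)²) = √(172848.0625 + 101060.4100) = 523.36 m
10: √((2269.45)² + (-518.99)²) = √(5150403.3025 + 269350.6201) = 2328.04 m
11: √((218.04)² + (-2400.44)²) = √(47541.4416 + 5762112.1936) = 2410.32 m
Sorted: 5 (439.39 m) < 1 (493.84 m) < 9 (523.36 m) < 2 (1100.21 m) < …

5, 1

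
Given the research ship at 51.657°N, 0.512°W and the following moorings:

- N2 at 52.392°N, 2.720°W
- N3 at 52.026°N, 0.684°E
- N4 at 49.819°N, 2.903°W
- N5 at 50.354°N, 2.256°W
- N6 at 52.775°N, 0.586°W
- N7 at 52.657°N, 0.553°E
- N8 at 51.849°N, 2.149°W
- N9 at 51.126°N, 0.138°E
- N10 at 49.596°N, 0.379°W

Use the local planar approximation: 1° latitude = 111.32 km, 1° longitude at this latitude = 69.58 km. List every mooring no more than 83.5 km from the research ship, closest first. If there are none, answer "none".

N9

Distances from 51.657°N, 0.512°W:
N2: 174.062 km
N3: 92.804 km
N4: 263.707 km
N5: 189.116 km
N6: 124.562 km
N7: 133.729 km
N8: 115.890 km
N9: 74.428 km
N10: 229.617 km
Threshold 83.5 km: N9 (74.428 km) is within range.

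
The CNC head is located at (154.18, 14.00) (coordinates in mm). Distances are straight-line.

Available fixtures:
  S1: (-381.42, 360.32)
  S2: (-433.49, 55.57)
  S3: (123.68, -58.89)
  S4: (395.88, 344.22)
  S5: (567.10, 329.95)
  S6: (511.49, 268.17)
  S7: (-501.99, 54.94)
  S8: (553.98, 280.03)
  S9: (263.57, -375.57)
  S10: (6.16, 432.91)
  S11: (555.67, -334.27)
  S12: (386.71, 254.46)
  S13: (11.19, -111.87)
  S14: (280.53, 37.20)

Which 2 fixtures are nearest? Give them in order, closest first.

S3, S14

Distances from (154.18, 14.00):
S1: 637.81 mm
S2: 589.14 mm
S3: 79.01 mm
S4: 409.22 mm
S5: 519.93 mm
S6: 438.49 mm
S7: 657.45 mm
S8: 480.22 mm
S9: 404.64 mm
S10: 444.29 mm
S11: 531.49 mm
S12: 334.50 mm
S13: 190.50 mm
S14: 128.46 mm
Sorted: S3 (79.01 mm) < S14 (128.46 mm) < S13 (190.50 mm) < S12 (334.50 mm) < …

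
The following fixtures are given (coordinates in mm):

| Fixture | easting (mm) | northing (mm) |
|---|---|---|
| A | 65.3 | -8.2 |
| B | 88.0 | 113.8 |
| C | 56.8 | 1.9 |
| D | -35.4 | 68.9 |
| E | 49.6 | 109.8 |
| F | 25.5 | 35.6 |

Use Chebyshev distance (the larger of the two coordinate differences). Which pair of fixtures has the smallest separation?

A and C

Pairwise distances:
A–B: 122.0 mm
A–C: 10.1 mm
A–D: 100.7 mm
A–E: 118.0 mm
A–F: 43.8 mm
B–C: 111.9 mm
B–D: 123.4 mm
B–E: 38.4 mm
B–F: 78.2 mm
C–D: 92.2 mm
C–E: 107.9 mm
C–F: 33.7 mm
D–E: 85.0 mm
D–F: 60.9 mm
E–F: 74.2 mm
Closest pair: A–C at 10.1 mm.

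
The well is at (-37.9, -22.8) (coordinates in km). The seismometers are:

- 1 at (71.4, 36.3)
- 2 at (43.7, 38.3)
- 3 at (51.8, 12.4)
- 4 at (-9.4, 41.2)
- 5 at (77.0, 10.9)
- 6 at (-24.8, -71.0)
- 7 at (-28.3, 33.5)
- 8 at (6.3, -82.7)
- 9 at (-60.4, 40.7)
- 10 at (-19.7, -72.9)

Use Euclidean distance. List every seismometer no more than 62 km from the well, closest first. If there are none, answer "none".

6, 10, 7

Distances from (-37.9, -22.8):
1: √((109.3)² + (59.1)²) = √(11946.490 + 3492.810) = 124.3 km
2: √((81.6)² + (61.1)²) = √(6658.560 + 3733.210) = 101.9 km
3: √((89.7)² + (35.2)²) = √(8046.090 + 1239.040) = 96.4 km
4: √((28.5)² + (64.0)²) = √(812.250 + 4096.000) = 70.1 km
5: √((114.9)² + (33.7)²) = √(13202.010 + 1135.690) = 119.7 km
6: √((13.1)² + (-48.2)²) = √(171.610 + 2323.240) = 49.9 km
7: √((9.6)² + (56.3)²) = √(92.160 + 3169.690) = 57.1 km
8: √((44.2)² + (-59.9)²) = √(1953.640 + 3588.010) = 74.4 km
9: √((-22.5)² + (63.5)²) = √(506.250 + 4032.250) = 67.4 km
10: √((18.2)² + (-50.1)²) = √(331.240 + 2510.010) = 53.3 km
Threshold 62 km: 6 (49.9 km), 10 (53.3 km), 7 (57.1 km) are within range.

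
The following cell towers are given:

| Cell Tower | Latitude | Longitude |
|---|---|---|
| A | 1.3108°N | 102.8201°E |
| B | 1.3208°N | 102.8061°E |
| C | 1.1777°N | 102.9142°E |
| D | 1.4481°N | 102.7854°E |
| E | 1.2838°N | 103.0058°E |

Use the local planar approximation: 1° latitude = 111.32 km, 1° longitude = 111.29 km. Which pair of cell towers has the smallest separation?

A and B

Pairwise distances:
A–B: 1.9149 km
B–D: 14.3571 km
C–E: 15.6020 km
A–D: 15.7646 km
A–C: 18.1440 km
B–C: 19.9623 km
A–E: 20.8840 km
B–E: 22.6031 km
D–E: 30.5967 km
C–D: 33.3397 km
Closest pair: A–B at 1.9149 km.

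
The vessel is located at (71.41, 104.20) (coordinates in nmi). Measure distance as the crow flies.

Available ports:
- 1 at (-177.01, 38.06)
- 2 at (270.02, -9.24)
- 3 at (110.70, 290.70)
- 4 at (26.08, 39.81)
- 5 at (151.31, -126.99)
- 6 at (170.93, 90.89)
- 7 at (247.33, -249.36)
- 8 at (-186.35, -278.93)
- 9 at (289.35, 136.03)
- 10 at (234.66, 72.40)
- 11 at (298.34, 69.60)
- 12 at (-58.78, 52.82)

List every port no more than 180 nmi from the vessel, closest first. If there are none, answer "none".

Distances from (71.41, 104.20):
1: √((-248.42)² + (-66.14)²) = √(61712.4964 + 4374.4996) = 257.07 nmi
2: √((198.61)² + (-113.44)²) = √(39445.9321 + 12868.6336) = 228.72 nmi
3: √((39.29)² + (186.50)²) = √(1543.7041 + 34782.2500) = 190.59 nmi
4: √((-45.33)² + (-64.39)²) = √(2054.8089 + 4146.0721) = 78.75 nmi
5: √((79.90)² + (-231.19)²) = √(6384.0100 + 53448.8161) = 244.61 nmi
6: √((99.52)² + (-13.31)²) = √(9904.2304 + 177.1561) = 100.41 nmi
7: √((175.92)² + (-353.56)²) = √(30947.8464 + 125004.6736) = 394.91 nmi
8: √((-257.76)² + (-383.13)²) = √(66440.2176 + 146788.5969) = 461.77 nmi
9: √((217.94)² + (31.83)²) = √(47497.8436 + 1013.1489) = 220.25 nmi
10: √((163.25)² + (-31.80)²) = √(26650.5625 + 1011.2400) = 166.32 nmi
11: √((226.93)² + (-34.60)²) = √(51497.2249 + 1197.1600) = 229.55 nmi
12: √((-130.19)² + (-51.38)²) = √(16949.4361 + 2639.9044) = 139.96 nmi
Threshold 180 nmi: 4 (78.75 nmi), 6 (100.41 nmi), 12 (139.96 nmi), 10 (166.32 nmi) are within range.

4, 6, 12, 10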